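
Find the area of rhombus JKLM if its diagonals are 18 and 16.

The diagonals of a rhombus divide it into four right triangles.
Each triangle has legs 18/ 2 = 9 and 16/2 = 8, so each has area (1/2)*9*8 = 36.
Four such triangles give total area = (d1 * d2) / 2 = 144.

144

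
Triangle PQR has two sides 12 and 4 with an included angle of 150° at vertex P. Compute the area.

Area = (1/2)(12)(4) sin(150°) = (1/2)(12)(4)(1/2) = 12

12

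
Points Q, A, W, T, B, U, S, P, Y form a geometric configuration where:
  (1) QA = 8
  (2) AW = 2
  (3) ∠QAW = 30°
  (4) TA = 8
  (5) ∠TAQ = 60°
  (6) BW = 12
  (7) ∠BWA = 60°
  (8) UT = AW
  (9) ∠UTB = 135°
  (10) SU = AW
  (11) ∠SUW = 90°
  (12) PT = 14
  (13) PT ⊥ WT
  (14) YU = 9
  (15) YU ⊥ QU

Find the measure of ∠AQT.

Step 1: By the law of cosines on triangle QAT: QT² = 8² + 8² − 2·8·8·cos(60°) = 64, so QT = 8.
Step 2: By the inverse law of cosines on triangle AQT: cos(∠AQT) = (8² + 8² − 8²) / (2·8·8) = 64/128 = 0.5, so ∠AQT = 60°.

Therefore, the measure of angle ∠AQT = 60°.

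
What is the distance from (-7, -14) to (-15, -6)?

d = sqrt((-15 - -7)^2 + (-6 - -14)^2)
d = sqrt(-8^2 + 8^2)
d = sqrt(64 + 64)
d = sqrt(128) = 8*sqrt(2)

8*sqrt(2)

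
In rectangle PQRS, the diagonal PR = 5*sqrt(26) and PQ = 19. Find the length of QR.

The diagonal of a rectangle forms a right triangle with the two sides.
Rearranging the Pythagorean theorem: missing side = sqrt(d^2 - known^2).
= sqrt(650 - 361) = sqrt(289) = 17.

17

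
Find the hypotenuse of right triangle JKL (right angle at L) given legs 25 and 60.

JK = sqrt(25^2 + 60^2) = sqrt(4225) = 65

65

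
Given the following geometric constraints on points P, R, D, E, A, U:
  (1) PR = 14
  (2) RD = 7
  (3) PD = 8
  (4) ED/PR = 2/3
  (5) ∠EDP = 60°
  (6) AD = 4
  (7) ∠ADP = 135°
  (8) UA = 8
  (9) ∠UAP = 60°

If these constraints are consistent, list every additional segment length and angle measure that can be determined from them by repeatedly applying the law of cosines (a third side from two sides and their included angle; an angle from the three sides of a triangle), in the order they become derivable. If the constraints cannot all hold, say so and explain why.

The constraints are consistent. Derivable facts, in order:
After 1 step:
- PA ≈ 11.19
- PE = 4/3·√43
- ∠DPR = 19.62°
- ∠DRP = 22.56°
- ∠PDR = 137.82°
After 2 steps:
- PU ≈ 9.99
- ∠APD = 14.64°
- ∠DAP = 30.36°
- ∠DEP = 52.41°
- ∠DPE = 67.59°
After 3 steps:
- ∠APU = 43.93°
- ∠AUP = 76.07°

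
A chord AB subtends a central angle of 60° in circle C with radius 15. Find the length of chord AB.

Chord = 2(15) sin(30°) = 15

15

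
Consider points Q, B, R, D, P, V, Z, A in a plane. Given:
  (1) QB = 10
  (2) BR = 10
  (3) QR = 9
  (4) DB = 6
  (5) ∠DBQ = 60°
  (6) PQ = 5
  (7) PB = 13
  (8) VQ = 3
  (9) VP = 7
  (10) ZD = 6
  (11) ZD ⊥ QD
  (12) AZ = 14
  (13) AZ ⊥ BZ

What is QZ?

Step 1: By the law of cosines on triangle DBQ: DQ² = 6² + 10² − 2·6·10·cos(60°) = 76, so DQ = 2·√19.
Step 2: By the law of cosines on triangle QDZ: QZ² = (2·√19)² + 6² − 2·2·√19·6·cos(90°) = 112, so QZ = 4·√7.

Therefore, the length of QZ = 4·√7.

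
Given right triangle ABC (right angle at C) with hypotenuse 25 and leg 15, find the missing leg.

By the Pythagorean theorem: BC^2 = AB^2 - AC^2
BC^2 = 25^2 - 15^2 = 625 - 225 = 400
BC = sqrt(400) = 20

20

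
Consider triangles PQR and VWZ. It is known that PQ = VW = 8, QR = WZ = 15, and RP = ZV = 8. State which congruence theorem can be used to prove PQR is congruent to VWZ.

The given information matches SSS: All three pairs of corresponding sides are equal (Side-Side-Side).

SSS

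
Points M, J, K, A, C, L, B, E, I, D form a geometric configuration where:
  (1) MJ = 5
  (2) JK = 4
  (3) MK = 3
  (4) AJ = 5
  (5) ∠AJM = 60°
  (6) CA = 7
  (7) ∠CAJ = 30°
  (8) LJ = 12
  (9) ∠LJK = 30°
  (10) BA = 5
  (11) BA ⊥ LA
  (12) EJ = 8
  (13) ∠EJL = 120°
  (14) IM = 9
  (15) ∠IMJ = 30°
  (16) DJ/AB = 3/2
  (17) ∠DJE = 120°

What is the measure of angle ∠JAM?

Step 1: By the law of cosines on triangle AJM: AM² = 5² + 5² − 2·5·5·cos(60°) = 25, so AM = 5.
Step 2: By the inverse law of cosines on triangle JAM: cos(∠JAM) = (5² + 5² − 5²) / (2·5·5) = 25/50 = 0.5, so ∠JAM = 60°.

Therefore, the measure of angle ∠JAM = 60°.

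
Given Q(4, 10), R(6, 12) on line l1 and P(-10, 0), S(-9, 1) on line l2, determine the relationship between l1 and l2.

Slope of line 1: m1 = (12 - 10)/(6 - 4) = 2/2 = 1
Slope of line 2: m2 = (1 - 0)/(-9 - -10) = 1/1 = 1
Since m1 = m2 = 1, the lines are parallel.

Parallel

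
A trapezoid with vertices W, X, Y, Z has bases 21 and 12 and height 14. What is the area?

Area of a trapezoid = (base1 + base2) * height / 2
Area = (21 + 12) * 14 / 2
Area = 33 * 14 / 2
Area = 462 / 2
Area = 231

231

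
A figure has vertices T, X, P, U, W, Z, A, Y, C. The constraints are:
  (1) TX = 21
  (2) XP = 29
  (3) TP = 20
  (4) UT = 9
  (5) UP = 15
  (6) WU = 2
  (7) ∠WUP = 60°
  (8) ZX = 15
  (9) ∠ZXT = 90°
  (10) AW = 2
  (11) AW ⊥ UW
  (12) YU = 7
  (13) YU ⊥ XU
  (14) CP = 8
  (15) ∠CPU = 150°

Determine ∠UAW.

Step 1: By the law of cosines on triangle AWU: AU² = 2² + 2² − 2·2·2·cos(90°) = 8, so AU = 2·√2.
Step 2: By the inverse law of cosines on triangle UAW: cos(∠UAW) = ((2·√2)² + 2² − 2²) / (2·2·√2·2) = 8/11.31 = 0.7071, so ∠UAW = 45°.

Therefore, the measure of angle ∠UAW = 45°.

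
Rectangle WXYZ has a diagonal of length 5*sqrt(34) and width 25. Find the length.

b = sqrt(d^2 - a^2) = sqrt(850 - 625) = sqrt(225) = 15

15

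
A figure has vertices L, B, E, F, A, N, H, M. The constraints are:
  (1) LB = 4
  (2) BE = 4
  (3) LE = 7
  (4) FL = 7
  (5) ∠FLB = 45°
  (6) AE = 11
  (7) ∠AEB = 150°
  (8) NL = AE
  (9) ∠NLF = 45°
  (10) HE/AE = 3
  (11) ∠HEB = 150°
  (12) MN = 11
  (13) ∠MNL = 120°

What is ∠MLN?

From the given relations: NL = AE = 11.
Step 1: By the law of cosines on triangle LNM: LM² = 11² + 11² − 2·11·11·cos(120°) = 363, so LM = 11·√3.
Step 2: By the inverse law of cosines on triangle MLN: cos(∠MLN) = ((11·√3)² + 11² − 11²) / (2·11·√3·11) = 363/419.16 = 0.866, so ∠MLN = 30°.

Therefore, the measure of angle ∠MLN = 30°.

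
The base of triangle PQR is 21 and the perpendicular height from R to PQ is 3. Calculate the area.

A triangle's area is half the area of a rectangle with the same base and height.
Area = (1/2) * 21 * 3 = 63/2.

63/2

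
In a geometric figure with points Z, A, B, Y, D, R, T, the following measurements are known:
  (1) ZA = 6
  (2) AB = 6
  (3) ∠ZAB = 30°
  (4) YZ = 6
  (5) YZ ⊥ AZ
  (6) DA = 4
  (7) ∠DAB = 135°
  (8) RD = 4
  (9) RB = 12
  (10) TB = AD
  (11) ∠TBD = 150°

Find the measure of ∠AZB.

Step 1: By the law of cosines on triangle ZAB: ZB² = 6² + 6² − 2·6·6·cos(30°) = 9.65, so ZB ≈ 3.11.
Step 2: By the inverse law of cosines on triangle AZB: cos(∠AZB) = (6² + 3.11² − 6²) / (2·6·3.11) = 9.65/37.27 = 0.2588, so ∠AZB = 75°.

Therefore, the measure of angle ∠AZB = 75°.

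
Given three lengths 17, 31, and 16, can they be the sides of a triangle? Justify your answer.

For three segments to close into a triangle, no single side can be as long as the other two combined.
The longest side is 31, and 16 + 17 = 33 > 31.
A triangle can be formed.

Yes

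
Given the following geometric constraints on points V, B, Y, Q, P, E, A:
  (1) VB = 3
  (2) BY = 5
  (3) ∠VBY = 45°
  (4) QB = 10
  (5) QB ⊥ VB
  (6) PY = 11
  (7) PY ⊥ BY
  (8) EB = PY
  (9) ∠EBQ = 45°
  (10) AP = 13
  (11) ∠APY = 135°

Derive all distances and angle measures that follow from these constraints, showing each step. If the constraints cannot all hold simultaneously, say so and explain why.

The constraints are consistent.

From the given relations:
  EB = PY = 11

Step 1: From VB = 3, BY = 5, and ∠VBY = 45°, by the law of cosines:
  VY² = VB² + BY² - 2·VB·BY·cos(45°) = 9 + 25 - 21.21 = 12.79
  VY ≈ 3.58

Step 2: From VB = 3, BQ = 10, and ∠VBQ = 90°, by the law of cosines:
  VQ² = VB² + BQ² - 2·VB·BQ·cos(90°) = 9 + 100 - 0 = 109
  VQ = √109

Step 3: From BY = 5, YP = 11, and ∠BYP = 90°, by the law of cosines:
  BP² = BY² + YP² - 2·BY·YP·cos(90°) = 25 + 121 - 0 = 146
  BP = √146

Step 4: From YP = 11, PA = 13, and ∠YPA = 135°, by the law of cosines:
  YA² = YP² + PA² - 2·YP·PA·cos(135°) = 121 + 169 + 202.2 = 492.2
  YA ≈ 22.19

Step 5: From QB = 10, BE = 11, and ∠QBE = 45°, by the law of cosines:
  QE² = QB² + BE² - 2·QB·BE·cos(45°) = 100 + 121 - 155.6 = 65.44
  QE ≈ 8.09

Step 6: From VB = 3, VQ = √109, BQ = 10, by the inverse law of cosines:
  cos(∠BVQ) = (VB² + VQ² - BQ²) / (2·VB·VQ)
  ∠BVQ = 73.3°

Step 7: From VB = 3, VY = 3.58, BY = 5, by the inverse law of cosines:
  cos(∠BVY) = (VB² + VY² - BY²) / (2·VB·VY)
  ∠BVY = 98.61°

Step 8: From BP = √146, BY = 5, PY = 11, by the inverse law of cosines:
  cos(∠PBY) = (BP² + BY² - PY²) / (2·BP·BY)
  ∠PBY = 65.56°

Step 9: From YA = 22.19, YP = 11, AP = 13, by the inverse law of cosines:
  cos(∠AYP) = (YA² + YP² - AP²) / (2·YA·YP)
  ∠AYP = 24.48°

Step 10: From YB = 5, YV = 3.58, BV = 3, by the inverse law of cosines:
  cos(∠BYV) = (YB² + YV² - BV²) / (2·YB·YV)
  ∠BYV = 36.39°

Step 11: From QB = 10, QE = 8.09, BE = 11, by the inverse law of cosines:
  cos(∠BQE) = (QB² + QE² - BE²) / (2·QB·QE)
  ∠BQE = 74.06°

Step 12: From QB = 10, QV = √109, BV = 3, by the inverse law of cosines:
  cos(∠BQV) = (QB² + QV² - BV²) / (2·QB·QV)
  ∠BQV = 16.7°

Step 13: From PB = √146, PY = 11, BY = 5, by the inverse law of cosines:
  cos(∠BPY) = (PB² + PY² - BY²) / (2·PB·PY)
  ∠BPY = 24.44°

Step 14: From EB = 11, EQ = 8.09, BQ = 10, by the inverse law of cosines:
  cos(∠BEQ) = (EB² + EQ² - BQ²) / (2·EB·EQ)
  ∠BEQ = 60.94°

Step 15: From AP = 13, AY = 22.19, PY = 11, by the inverse law of cosines:
  cos(∠PAY) = (AP² + AY² - PY²) / (2·AP·AY)
  ∠PAY = 20.52°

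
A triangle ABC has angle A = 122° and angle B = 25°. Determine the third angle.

Let angle C = x. Then 122 + 25 + x = 180.
x = 180 - 147 = 33 degrees.

33 degrees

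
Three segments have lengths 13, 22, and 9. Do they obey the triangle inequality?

Check the triangle inequality: 13 + 9 = 22 ≤ 22.
Since the sum of two sides does not exceed the third, no triangle can be formed.

No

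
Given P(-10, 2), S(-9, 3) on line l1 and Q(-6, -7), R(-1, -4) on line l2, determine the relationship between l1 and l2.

Slope of line 1: m1 = (3 - 2)/(-9 - -10) = 1/1 = 1
Slope of line 2: m2 = (-4 - -7)/(-1 - -6) = 3/5 = 3/5
m1 != m2 and m1*m2 = 3/5 != -1. Neither.

Neither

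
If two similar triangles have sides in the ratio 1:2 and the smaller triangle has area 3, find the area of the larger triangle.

The ratio of areas of similar triangles = (side ratio)^2.
Side ratio = 1:2, so area ratio = 1:4.
Area of the larger triangle / Area of the smaller triangle = 4/1
Area of the larger triangle = 3 * 4/1 = 12

12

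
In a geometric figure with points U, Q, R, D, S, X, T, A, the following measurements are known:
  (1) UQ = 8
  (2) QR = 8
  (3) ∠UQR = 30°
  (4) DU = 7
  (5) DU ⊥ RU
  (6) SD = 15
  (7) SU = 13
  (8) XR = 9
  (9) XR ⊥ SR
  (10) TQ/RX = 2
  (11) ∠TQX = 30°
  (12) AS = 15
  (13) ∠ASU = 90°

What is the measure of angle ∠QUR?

Step 1: By the law of cosines on triangle UQR: UR² = 8² + 8² − 2·8·8·cos(30°) = 17.15, so UR ≈ 4.14.
Step 2: By the inverse law of cosines on triangle QUR: cos(∠QUR) = (8² + 4.14² − 8²) / (2·8·4.14) = 17.15/66.26 = 0.2588, so ∠QUR = 75°.

Therefore, the measure of angle ∠QUR = 75°.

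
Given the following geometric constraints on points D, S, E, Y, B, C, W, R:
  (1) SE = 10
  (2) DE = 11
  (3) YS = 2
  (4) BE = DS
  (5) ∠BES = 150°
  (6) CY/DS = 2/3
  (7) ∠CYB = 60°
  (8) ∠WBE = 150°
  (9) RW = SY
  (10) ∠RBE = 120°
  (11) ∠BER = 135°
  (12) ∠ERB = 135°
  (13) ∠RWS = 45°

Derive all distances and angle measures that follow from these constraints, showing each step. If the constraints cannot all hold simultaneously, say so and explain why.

These constraints are not satisfiable: (10), (11) and (12) are the three interior angles of triangle RBE, which must sum to 180°, but 120° + 135° + 135° = 390°. No planar figure meets all of them, so nothing further can be derived.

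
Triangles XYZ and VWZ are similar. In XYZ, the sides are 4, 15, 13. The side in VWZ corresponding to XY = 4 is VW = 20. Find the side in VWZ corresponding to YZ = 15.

Similar triangles have proportional sides. Setting up the proportion:
VW / XY = WZ / YZ
20 / 4 = WZ / 15
WZ = 15 * 20 / 4 = 75.

75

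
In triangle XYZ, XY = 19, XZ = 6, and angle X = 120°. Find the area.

When two sides and the included angle are known, the area formula is (1/2)ab sin(C).
The height from one side to the opposite vertex is 6 sin(120°) = 3*sqrt(3).
Area = (1/2) * 19 * 3*sqrt(3) = 57*sqrt(3)/2.

57*sqrt(3)/2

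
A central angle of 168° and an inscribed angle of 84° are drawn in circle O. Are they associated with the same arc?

By the inscribed angle theorem, if both angles subtend the same arc, the inscribed angle must be half the central angle.
Half of 168° = 84°, which equals the given inscribed angle of 84°.
Therefore, yes, they correspond to the same arc.

Yes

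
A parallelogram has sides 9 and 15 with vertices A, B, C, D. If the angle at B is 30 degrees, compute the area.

The area of a parallelogram equals the product of two adjacent sides times the sine of the included angle.
This is because the height equals 15 * sin(30°) = 15/2.
Area = 9 * 15/2 = 135/2

135/2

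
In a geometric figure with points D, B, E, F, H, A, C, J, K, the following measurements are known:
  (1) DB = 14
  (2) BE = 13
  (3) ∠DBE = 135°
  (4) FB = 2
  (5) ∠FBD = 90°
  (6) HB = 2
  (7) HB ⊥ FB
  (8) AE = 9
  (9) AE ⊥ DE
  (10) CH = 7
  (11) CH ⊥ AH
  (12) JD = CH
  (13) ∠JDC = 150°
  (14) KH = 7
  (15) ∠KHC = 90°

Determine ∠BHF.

Step 1: By the law of cosines on triangle HBF: HF² = 2² + 2² − 2·2·2·cos(90°) = 8, so HF = 2·√2.
Step 2: By the inverse law of cosines on triangle BHF: cos(∠BHF) = (2² + (2·√2)² − 2²) / (2·2·2·√2) = 8/11.31 = 0.7071, so ∠BHF = 45°.

Therefore, the measure of angle ∠BHF = 45°.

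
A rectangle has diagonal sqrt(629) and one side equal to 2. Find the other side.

Using the Pythagorean theorem: d^2 = a^2 + b^2
b^2 = d^2 - a^2
b^2 = 629 - 4
b^2 = 625
b = sqrt(625) = 25

25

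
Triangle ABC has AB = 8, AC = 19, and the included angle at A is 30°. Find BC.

By the law of cosines: BC^2 = AB^2 + AC^2 - 2*AB*AC*cos(A)
BC^2 = 8^2 + 19^2 - 2*8*19*cos(30°)
BC^2 = 64 + 361 - 304*(sqrt(3)/2)
BC^2 = 425 - 152*sqrt(3)
BC = sqrt(425 - 152*sqrt(3))

sqrt(425 - 152*sqrt(3))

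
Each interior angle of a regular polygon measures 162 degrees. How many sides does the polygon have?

Each interior angle of a regular n-gon is (n - 2) * 180 / n.
Setting this equal to 162:
(n - 2) * 180 / n = 162
Each exterior angle = 180 - 162 = 18 degrees.
Since exterior angles sum to 360: n = 360 / 18 = 20.

20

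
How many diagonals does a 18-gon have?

The number of diagonals in an n-gon is n(n - 3)/2.
For n = 18: 18(18 - 3)/2 = 18 × 15 / 2 = 135.

135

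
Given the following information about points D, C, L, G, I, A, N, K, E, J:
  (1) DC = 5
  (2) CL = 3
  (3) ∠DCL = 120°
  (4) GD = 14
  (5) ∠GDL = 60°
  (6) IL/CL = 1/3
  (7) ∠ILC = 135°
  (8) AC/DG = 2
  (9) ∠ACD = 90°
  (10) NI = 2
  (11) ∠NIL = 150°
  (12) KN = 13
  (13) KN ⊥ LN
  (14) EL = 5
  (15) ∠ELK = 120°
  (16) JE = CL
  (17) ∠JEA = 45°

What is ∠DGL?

Step 1: By the law of cosines on triangle LCD: LD² = 3² + 5² − 2·3·5·cos(120°) = 49, so LD = 7.
Step 2: By the law of cosines on triangle GDL: GL² = 14² + 7² − 2·14·7·cos(60°) = 147, so GL = 7·√3.
Step 3: By the inverse law of cosines on triangle DGL: cos(∠DGL) = (14² + (7·√3)² − 7²) / (2·14·7·√3) = 294/339.48 = 0.866, so ∠DGL = 30°.

Therefore, the measure of angle ∠DGL = 30°.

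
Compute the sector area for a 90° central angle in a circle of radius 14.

Sector area = πr² × θ/360
= π × 14² × 1/4
= π × 196 × 1/4
= 49*pi

49*pi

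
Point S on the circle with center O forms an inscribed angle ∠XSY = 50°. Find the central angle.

The inscribed angle theorem states that a central angle is always twice any inscribed angle that subtends the same arc.
Since the inscribed angle is 50°, the central angle = 2 × 50° = 100°.

100°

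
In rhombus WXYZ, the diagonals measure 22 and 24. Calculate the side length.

The diagonals of a rhombus bisect each other at right angles.
Half-diagonals: 22/2 = 11 and 24/2 = 12
side = sqrt(11^2 + 12^2)
side = sqrt(121 + 144)
side = sqrt(265)

sqrt(265)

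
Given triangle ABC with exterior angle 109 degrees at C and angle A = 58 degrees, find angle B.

The exterior angle theorem states that an exterior angle equals the sum of the two non-adjacent interior angles.
So 109 = 58 + angle B, which gives angle B = 109 - 58 = 51 degrees.

51 degrees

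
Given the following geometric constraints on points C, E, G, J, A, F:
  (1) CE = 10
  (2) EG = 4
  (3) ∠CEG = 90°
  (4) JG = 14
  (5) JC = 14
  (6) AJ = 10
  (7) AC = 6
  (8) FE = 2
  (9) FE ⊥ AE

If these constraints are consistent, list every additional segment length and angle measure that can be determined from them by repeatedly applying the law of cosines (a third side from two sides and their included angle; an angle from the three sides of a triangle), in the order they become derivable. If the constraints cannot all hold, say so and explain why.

The constraints are consistent. Derivable facts, in order:
After 1 step:
- CG = 2·√29
- ∠ACJ = 38.21°
- ∠AJC = 21.79°
- ∠CAJ = 120°
After 2 steps:
- ∠CGE = 68.2°
- ∠CGJ = 67.38°
- ∠CJG = 45.24°
- ∠ECG = 21.8°
- ∠GCJ = 67.38°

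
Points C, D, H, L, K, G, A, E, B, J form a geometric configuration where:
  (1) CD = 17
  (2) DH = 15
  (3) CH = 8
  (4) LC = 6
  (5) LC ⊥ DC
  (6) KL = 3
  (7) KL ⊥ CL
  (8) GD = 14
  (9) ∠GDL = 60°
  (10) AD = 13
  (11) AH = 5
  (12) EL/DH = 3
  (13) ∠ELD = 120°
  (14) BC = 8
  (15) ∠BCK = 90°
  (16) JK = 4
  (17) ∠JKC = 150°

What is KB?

Step 1: By the law of cosines on triangle CLK: CK² = 6² + 3² − 2·6·3·cos(90°) = 45, so CK = 3·√5.
Step 2: By the law of cosines on triangle KCB: KB² = (3·√5)² + 8² − 2·3·√5·8·cos(90°) = 109, so KB = √109.

Therefore, the length of KB = √109.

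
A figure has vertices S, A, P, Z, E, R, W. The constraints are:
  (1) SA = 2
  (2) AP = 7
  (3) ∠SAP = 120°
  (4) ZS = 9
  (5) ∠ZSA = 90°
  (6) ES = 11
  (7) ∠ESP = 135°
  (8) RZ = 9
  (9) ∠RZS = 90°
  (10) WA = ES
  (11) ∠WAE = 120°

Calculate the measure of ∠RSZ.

Step 1: By the law of cosines on triangle SZR: SR² = 9² + 9² − 2·9·9·cos(90°) = 162, so SR = 9·√2.
Step 2: By the inverse law of cosines on triangle RSZ: cos(∠RSZ) = ((9·√2)² + 9² − 9²) / (2·9·√2·9) = 162/229.1 = 0.7071, so ∠RSZ = 45°.

Therefore, the measure of angle ∠RSZ = 45°.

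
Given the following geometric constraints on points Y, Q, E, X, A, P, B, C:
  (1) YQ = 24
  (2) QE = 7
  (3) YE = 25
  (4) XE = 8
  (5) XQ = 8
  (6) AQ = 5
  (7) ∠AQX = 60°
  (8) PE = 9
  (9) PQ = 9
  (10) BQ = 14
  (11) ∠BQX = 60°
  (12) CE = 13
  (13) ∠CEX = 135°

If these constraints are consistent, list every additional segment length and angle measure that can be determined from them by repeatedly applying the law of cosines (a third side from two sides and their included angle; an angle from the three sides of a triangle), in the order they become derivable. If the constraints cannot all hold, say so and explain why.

The constraints are consistent. Derivable facts, in order:
After 1 step:
- XA = 7
- XB = 2·√37
- XC ≈ 19.5
- ∠EPQ = 45.77°
- ∠EQP = 67.11°
- ∠EQX = 64.06°
- ∠EQY = 90°
- ∠EXQ = 51.89°
- ∠EYQ = 16.26°
- ∠PEQ = 67.11°
- ∠QEX = 64.06°
- ∠QEY = 73.74°
After 2 steps:
- ∠AXQ = 38.21°
- ∠BXQ = 85.28°
- ∠CXE = 28.13°
- ∠ECX = 16.87°
- ∠QAX = 81.79°
- ∠QBX = 34.72°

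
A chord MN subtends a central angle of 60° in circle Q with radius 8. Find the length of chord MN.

Drop a perpendicular from the center to the chord, bisecting both the chord and the central angle.
Each half-chord = r sin(θ/2) = 8 sin(30°).
The full chord = 2 × 8 × sin(30°) = 8.

8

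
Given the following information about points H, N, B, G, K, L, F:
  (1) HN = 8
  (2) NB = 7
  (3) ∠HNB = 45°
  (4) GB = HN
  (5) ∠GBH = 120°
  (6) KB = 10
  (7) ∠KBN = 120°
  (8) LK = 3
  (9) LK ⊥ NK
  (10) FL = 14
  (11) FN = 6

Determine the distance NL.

Step 1: By the law of cosines on triangle NBK: NK² = 7² + 10² − 2·7·10·cos(120°) = 219, so NK ≈ 14.8.
Step 2: By the law of cosines on triangle NKL: NL² = 14.8² + 3² − 2·14.8·3·cos(90°) = 228, so NL = 2·√57.

Therefore, the length of NL = 2·√57.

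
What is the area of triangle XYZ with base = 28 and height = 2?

A triangle's area is half the area of a rectangle with the same base and height.
Area = (1/2) * 28 * 2 = 28.

28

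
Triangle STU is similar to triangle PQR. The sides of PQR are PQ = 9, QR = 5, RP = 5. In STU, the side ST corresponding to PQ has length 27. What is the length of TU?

k = 27/9 = 3. TU = 3 * 5 = 15.

15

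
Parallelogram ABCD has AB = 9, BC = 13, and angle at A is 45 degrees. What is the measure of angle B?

Consecutive angles are supplementary: angle B = 180 - 45 = 135 degrees.

135 degrees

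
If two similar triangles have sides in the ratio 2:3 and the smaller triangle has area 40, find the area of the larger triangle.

Area ratio = (2/3)^2 = 4/9. Area of the larger triangle = 40 * 9/4 = 90.

90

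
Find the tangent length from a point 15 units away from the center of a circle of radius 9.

The tangent, radius, and line from the external point to the center form a right triangle.
The right angle is where the tangent meets the radius.
By the Pythagorean theorem: tangent² + 9² = 15²
tangent² = 225 - 81 = 144
tangent = 12

12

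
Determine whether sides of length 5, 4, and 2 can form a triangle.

For three segments to close into a triangle, no single side can be as long as the other two combined.
The longest side is 5, and 2 + 4 = 6 > 5.
A triangle can be formed.

Yes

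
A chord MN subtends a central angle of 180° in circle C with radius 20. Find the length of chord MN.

Chord length = 2r sin(θ/2)
= 2 × 20 × sin(180°/2)
= 2 × 20 × sin(90°)
= 40

40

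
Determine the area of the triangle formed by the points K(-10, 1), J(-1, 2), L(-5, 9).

Shoelace: Area = (1/2)|-10(2-9) + -1(9-1) + -5(1-2)| = (1/2)(67) = 67/2

67/2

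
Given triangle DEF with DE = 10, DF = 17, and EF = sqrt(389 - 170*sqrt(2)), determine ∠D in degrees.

When all three sides of a triangle are known, the law of cosines can be rearranged to find any angle.
cos(C) = (a² + b² - c²) / (2ab) gives cos(D) = sqrt(2)/2.
Taking the inverse cosine: D = 45°.

45°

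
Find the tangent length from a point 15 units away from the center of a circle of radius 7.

Let T be the point of tangency. Then CT ⊥ PT (radius ⊥ tangent).
In right triangle CTP: CP² = CT² + PT²
15² = 7² + PT²
PT² = 176, PT = 4*sqrt(11)

4*sqrt(11)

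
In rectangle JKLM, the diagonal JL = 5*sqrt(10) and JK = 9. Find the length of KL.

The diagonal of a rectangle forms a right triangle with the two sides.
Rearranging the Pythagorean theorem: missing side = sqrt(d^2 - known^2).
= sqrt(250 - 81) = sqrt(169) = 13.

13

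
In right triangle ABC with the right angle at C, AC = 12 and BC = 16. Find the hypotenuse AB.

In a right triangle, the square of the hypotenuse equals the sum of the squares of the two legs.
The legs are 12 and 16, so the hypotenuse = sqrt(144 + 256) = sqrt(400) = 20.

20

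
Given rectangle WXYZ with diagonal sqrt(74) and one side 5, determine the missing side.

Using the Pythagorean theorem: d^2 = a^2 + b^2
b^2 = d^2 - a^2
b^2 = 74 - 25
b^2 = 49
b = sqrt(49) = 7

7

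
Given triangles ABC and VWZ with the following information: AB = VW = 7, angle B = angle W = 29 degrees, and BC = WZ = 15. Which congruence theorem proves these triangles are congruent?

The given information matches SAS: Two pairs of corresponding sides and the included angle are equal (Side-Angle-Side).

SAS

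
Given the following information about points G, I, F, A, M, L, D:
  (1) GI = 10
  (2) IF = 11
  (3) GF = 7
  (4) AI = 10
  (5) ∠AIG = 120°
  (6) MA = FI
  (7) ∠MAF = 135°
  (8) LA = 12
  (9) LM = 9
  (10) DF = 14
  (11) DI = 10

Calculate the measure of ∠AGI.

Step 1: By the law of cosines on triangle GIA: GA² = 10² + 10² − 2·10·10·cos(120°) = 300, so GA = 10·√3.
Step 2: By the inverse law of cosines on triangle AGI: cos(∠AGI) = ((10·√3)² + 10² − 10²) / (2·10·√3·10) = 300/346.41 = 0.866, so ∠AGI = 30°.

Therefore, the measure of angle ∠AGI = 30°.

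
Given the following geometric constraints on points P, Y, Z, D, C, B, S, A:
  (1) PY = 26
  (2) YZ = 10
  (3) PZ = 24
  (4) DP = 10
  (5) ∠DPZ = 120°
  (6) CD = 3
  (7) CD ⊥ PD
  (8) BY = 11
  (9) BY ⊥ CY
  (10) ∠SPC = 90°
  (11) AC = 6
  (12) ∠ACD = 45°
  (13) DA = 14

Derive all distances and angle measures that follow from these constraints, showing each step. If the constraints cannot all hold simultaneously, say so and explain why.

These constraints are not satisfiable: by the triangle inequality in triangle CDA, (6) CD = 3 and (11) AC = 6 force DA ≤ 3 + 6 = 9, but (13) says DA = 14. No planar figure meets all of them, so nothing further can be derived.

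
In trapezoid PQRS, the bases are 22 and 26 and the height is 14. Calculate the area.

Area = (22 + 26) * 14 / 2 = 672 / 2 = 336

336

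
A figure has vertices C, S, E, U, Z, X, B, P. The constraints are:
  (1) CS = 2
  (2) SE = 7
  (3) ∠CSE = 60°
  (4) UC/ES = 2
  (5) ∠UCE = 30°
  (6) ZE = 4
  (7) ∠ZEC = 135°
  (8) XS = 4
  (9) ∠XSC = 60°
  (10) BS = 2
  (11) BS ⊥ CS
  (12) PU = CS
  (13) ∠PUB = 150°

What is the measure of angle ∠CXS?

Step 1: By the law of cosines on triangle XSC: XC² = 4² + 2² − 2·4·2·cos(60°) = 12, so XC = 2·√3.
Step 2: By the inverse law of cosines on triangle CXS: cos(∠CXS) = ((2·√3)² + 4² − 2²) / (2·2·√3·4) = 24/27.71 = 0.866, so ∠CXS = 30°.

Therefore, the measure of angle ∠CXS = 30°.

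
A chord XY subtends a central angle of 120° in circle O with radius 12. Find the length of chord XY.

Chord = 2(12) sin(60°) = 12*sqrt(3)

12*sqrt(3)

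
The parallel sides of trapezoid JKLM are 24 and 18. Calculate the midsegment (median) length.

midsegment = (24 + 18) / 2 = 42 / 2 = 21

21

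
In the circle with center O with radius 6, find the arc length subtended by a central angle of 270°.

Arc length = 2π(6)(3/4) = 9*pi

9*pi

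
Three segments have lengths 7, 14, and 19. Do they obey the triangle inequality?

For three segments to close into a triangle, no single side can be as long as the other two combined.
The longest side is 19, and 7 + 14 = 21 > 19.
A triangle can be formed.

Yes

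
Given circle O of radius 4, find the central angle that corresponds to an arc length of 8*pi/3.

θ = 360 × 8*pi/3 / (2π × 4) = 120° (rearranging arc length formula).

120°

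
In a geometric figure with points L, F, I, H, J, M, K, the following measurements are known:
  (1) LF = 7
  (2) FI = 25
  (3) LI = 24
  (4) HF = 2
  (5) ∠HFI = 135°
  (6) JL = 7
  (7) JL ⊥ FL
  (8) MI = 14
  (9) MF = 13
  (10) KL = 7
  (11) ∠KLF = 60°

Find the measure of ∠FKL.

Step 1: By the law of cosines on triangle KLF: KF² = 7² + 7² − 2·7·7·cos(60°) = 49, so KF = 7.
Step 2: By the inverse law of cosines on triangle FKL: cos(∠FKL) = (7² + 7² − 7²) / (2·7·7) = 49/98 = 0.5, so ∠FKL = 60°.

Therefore, the measure of angle ∠FKL = 60°.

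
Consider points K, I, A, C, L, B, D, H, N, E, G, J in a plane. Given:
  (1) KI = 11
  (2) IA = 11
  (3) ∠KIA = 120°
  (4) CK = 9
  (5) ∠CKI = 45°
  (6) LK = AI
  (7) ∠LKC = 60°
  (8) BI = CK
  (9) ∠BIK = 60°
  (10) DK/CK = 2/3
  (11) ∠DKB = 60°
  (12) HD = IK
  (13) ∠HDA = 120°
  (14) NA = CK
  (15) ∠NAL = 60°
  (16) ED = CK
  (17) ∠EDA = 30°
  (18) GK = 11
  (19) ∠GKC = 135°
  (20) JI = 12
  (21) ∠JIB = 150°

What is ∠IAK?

Step 1: By the law of cosines on triangle AIK: AK² = 11² + 11² − 2·11·11·cos(120°) = 363, so AK = 11·√3.
Step 2: By the inverse law of cosines on triangle IAK: cos(∠IAK) = (11² + (11·√3)² − 11²) / (2·11·11·√3) = 363/419.16 = 0.866, so ∠IAK = 30°.

Therefore, the measure of angle ∠IAK = 30°.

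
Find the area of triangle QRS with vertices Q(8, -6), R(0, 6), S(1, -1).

The Shoelace formula computes the area from vertex coordinates by summing cross products.
For vertices (8,-6), (0,6), (1,-1):
Signed sum = 8*6 - 0*-6 + 0*-1 - 1*6 + 1*-6 - 8*-1
= 48 + -6 + 2 = 44
Area = (1/2)|44| = 22.

22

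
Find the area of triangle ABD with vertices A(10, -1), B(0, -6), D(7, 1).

Shoelace: Area = (1/2)|10(-6-1) + 0(1--1) + 7(-1--6)| = (1/2)(35) = 35/2

35/2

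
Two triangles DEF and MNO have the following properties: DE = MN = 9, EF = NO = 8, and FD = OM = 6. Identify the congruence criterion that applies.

Consider the given information: DE = MN = 9, EF = NO = 8, and FD = OM = 6
This is not SAS or HL: SAS requires two sides and the included angle between them. HL only applies to right triangles with matching hypotenuse and leg.
The correct criterion is SSS. All three pairs of corresponding sides are equal (Side-Side-Side).

SSS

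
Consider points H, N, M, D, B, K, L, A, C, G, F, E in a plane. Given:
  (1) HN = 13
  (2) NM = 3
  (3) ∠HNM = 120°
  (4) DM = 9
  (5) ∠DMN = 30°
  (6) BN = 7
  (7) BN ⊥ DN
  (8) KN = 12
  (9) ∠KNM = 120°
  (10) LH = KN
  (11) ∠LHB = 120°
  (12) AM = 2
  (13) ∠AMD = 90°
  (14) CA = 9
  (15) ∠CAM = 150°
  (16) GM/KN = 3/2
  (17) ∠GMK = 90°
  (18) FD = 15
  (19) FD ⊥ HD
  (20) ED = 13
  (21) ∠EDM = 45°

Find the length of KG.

From the given relations: GM = 3/2·KN = 3/2·12 = 18.
Step 1: By the law of cosines on triangle KNM: KM² = 12² + 3² − 2·12·3·cos(120°) = 189, so KM = 3·√21.
Step 2: By the law of cosines on triangle KMG: KG² = (3·√21)² + 18² − 2·3·√21·18·cos(90°) = 513, so KG = 3·√57.

Therefore, the length of KG = 3·√57.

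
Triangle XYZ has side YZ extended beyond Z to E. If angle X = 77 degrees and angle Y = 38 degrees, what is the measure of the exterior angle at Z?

Exterior angle = 77 + 38 = 115 degrees (exterior angle theorem).

115 degrees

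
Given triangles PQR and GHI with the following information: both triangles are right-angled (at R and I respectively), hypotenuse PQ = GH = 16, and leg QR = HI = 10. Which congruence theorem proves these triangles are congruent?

Consider the given information: both triangles are right-angled (at R and I respectively), hypotenuse PQ = GH = 16, and leg QR = HI = 10
This is not SSS or ASA: SSS requires all three pairs of sides, but we don't have that. ASA requires two angles and the side between them.
The correct criterion is HL. The hypotenuse and one leg of two right triangles are equal (Hypotenuse-Leg).

HL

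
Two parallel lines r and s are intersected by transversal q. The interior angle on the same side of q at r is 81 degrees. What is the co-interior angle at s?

Co-interior angles (same-side interior) formed by parallel lines and a transversal are supplementary (sum to 180 degrees).
The given angle is 81 degrees.
The co-interior angle = 180 - 81 = 99 degrees.

99 degrees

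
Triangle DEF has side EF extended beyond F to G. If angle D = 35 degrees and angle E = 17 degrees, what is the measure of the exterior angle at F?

Exterior angle = 35 + 17 = 52 degrees (exterior angle theorem).

52 degrees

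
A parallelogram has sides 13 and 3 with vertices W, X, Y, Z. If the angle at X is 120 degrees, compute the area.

The area of a parallelogram equals the product of two adjacent sides times the sine of the included angle.
This is because the height equals 3 * sin(120°) = 3*sqrt(3)/2.
Area = 13 * 3*sqrt(3)/2 = 39*sqrt(3)/2

39*sqrt(3)/2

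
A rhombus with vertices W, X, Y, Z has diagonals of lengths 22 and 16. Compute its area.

The diagonals of a rhombus divide it into four right triangles.
Each triangle has legs 22/ 2 = 11 and 16/2 = 8, so each has area (1/2)*11*8 = 44.
Four such triangles give total area = (d1 * d2) / 2 = 176.

176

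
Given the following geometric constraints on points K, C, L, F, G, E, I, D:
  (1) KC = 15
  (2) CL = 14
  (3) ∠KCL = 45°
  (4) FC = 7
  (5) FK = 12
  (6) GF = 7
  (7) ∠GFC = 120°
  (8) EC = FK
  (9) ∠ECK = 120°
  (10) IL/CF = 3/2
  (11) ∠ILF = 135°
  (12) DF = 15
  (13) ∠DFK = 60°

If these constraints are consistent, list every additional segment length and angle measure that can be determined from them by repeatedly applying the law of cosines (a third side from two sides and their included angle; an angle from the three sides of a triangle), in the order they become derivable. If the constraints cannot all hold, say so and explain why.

The constraints are consistent. Derivable facts, in order:
After 1 step:
- CG = 7·√3
- KD = 3·√21
- KE = 3·√61
- KL ≈ 11.14
- ∠CFK = 100.98°
- ∠CKF = 27.27°
- ∠FCK = 51.75°
After 2 steps:
- ∠CEK = 33.67°
- ∠CGF = 30°
- ∠CKE = 26.33°
- ∠CKL = 62.74°
- ∠CLK = 72.26°
- ∠DKF = 70.89°
- ∠FCG = 30°
- ∠FDK = 49.11°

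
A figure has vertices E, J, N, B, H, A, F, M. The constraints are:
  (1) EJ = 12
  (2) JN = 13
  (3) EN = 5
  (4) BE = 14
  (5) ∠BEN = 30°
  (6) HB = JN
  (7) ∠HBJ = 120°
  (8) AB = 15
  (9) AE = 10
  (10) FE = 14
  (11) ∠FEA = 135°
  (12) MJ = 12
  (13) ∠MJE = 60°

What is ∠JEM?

Step 1: By the law of cosines on triangle EJM: EM² = 12² + 12² − 2·12·12·cos(60°) = 144, so EM = 12.
Step 2: By the inverse law of cosines on triangle JEM: cos(∠JEM) = (12² + 12² − 12²) / (2·12·12) = 144/288 = 0.5, so ∠JEM = 60°.

Therefore, the measure of angle ∠JEM = 60°.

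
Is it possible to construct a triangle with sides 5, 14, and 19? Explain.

Check the triangle inequality: 5 + 14 = 19 ≤ 19.
Since the sum of two sides does not exceed the third, no triangle can be formed.

No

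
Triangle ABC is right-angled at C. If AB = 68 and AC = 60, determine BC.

BC = sqrt(68^2 - 60^2) = sqrt(1024) = 32

32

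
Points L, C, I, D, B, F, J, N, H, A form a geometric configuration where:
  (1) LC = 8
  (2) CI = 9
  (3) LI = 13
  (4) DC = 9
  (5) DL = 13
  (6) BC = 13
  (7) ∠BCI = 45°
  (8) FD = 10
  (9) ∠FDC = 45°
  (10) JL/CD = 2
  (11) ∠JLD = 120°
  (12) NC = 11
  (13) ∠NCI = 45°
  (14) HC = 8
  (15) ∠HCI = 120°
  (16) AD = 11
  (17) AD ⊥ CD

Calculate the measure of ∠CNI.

Step 1: By the law of cosines on triangle NCI: NI² = 11² + 9² − 2·11·9·cos(45°) = 61.99, so NI ≈ 7.87.
Step 2: By the inverse law of cosines on triangle CNI: cos(∠CNI) = (11² + 7.87² − 9²) / (2·11·7.87) = 101.99/173.22 = 0.5888, so ∠CNI = 53.93°.

Therefore, the measure of angle ∠CNI = 53.93°.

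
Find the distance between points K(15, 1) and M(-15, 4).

d = sqrt((-15 - 15)^2 + (4 - 1)^2)
d = sqrt(-30^2 + 3^2)
d = sqrt(900 + 9)
d = sqrt(909) = 3*sqrt(101)

3*sqrt(101)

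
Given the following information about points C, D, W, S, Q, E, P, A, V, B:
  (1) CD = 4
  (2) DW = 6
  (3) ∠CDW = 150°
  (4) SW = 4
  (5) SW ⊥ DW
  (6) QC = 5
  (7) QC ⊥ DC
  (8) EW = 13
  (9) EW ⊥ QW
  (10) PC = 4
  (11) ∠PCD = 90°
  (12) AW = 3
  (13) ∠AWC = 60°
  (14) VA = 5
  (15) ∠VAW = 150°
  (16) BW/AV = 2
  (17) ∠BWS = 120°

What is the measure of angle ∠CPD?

Step 1: By the law of cosines on triangle PCD: PD² = 4² + 4² − 2·4·4·cos(90°) = 32, so PD = 4·√2.
Step 2: By the inverse law of cosines on triangle CPD: cos(∠CPD) = (4² + (4·√2)² − 4²) / (2·4·4·√2) = 32/45.25 = 0.7071, so ∠CPD = 45°.

Therefore, the measure of angle ∠CPD = 45°.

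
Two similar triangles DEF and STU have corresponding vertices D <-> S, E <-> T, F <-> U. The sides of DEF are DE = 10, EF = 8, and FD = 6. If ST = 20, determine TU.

k = 20/10 = 2. TU = 2 * 8 = 16.

16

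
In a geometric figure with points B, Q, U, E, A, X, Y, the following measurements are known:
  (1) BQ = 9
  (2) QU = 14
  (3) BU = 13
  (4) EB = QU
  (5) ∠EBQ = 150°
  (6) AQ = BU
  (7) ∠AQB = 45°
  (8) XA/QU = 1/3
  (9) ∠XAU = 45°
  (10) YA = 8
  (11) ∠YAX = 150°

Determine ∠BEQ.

From the given relations: EB = QU = 14.
Step 1: By the law of cosines on triangle EBQ: EQ² = 14² + 9² − 2·14·9·cos(150°) = 495.24, so EQ ≈ 22.25.
Step 2: By the inverse law of cosines on triangle BEQ: cos(∠BEQ) = (14² + 22.25² − 9²) / (2·14·22.25) = 610.24/623.11 = 0.9793, so ∠BEQ = 11.67°.

Therefore, the measure of angle ∠BEQ = 11.67°.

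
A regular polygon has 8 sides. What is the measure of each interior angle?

Each interior angle of a regular n-gon is (n - 2) * 180 / n.
For n = 8: (8 - 2) * 180 / 8 = 1080/8 = 135 degrees.

135 degrees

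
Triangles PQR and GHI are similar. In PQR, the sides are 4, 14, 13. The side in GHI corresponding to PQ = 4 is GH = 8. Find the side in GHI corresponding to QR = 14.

Since the triangles are similar, the ratio of corresponding sides is constant.
Scale factor k = GH / PQ = 8 / 4 = 2
HI = k * QR = 2 * 14 = 28

28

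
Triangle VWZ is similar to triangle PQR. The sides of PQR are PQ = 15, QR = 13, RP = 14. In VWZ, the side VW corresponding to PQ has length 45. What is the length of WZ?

Since the triangles are similar, the ratio of corresponding sides is constant.
Scale factor k = VW / PQ = 45 / 15 = 3
WZ = k * QR = 3 * 13 = 39

39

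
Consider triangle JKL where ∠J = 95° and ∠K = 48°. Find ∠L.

By the triangle angle sum property, the three interior angles of any triangle add up to 180°.
We know angle J = 95° and angle K = 48°, so their sum is 143°.
Therefore angle L = 180° - 143° = 37°.

37 degrees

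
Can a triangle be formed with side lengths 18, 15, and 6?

Sort the sides: 6, 15, 18.
It suffices to check that the sum of the two smallest exceeds the largest:
6 + 15 = 21 > 18. ✓
Yes, a valid triangle can be formed.

Yes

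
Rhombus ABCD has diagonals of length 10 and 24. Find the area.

Area of a rhombus = (d1 * d2) / 2
Area = (10 * 24) / 2
Area = 240 / 2
Area = 120

120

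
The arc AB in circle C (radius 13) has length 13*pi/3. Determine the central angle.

θ = 360 × 13*pi/3 / (2π × 13) = 60° (rearranging arc length formula).

60°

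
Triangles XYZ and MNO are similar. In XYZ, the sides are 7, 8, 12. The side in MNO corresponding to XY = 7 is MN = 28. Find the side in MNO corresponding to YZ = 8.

Similar triangles have proportional sides. Setting up the proportion:
MN / XY = NO / YZ
28 / 7 = NO / 8
NO = 8 * 28 / 7 = 32.

32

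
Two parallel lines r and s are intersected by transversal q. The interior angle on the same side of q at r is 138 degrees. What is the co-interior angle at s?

Co-interior (same-side interior) angles are between the parallel lines on the same side of the transversal.
Unlike corresponding or alternate interior angles, they are supplementary rather than equal.
So the angle = 180 - 138 = 42 degrees.

42 degrees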